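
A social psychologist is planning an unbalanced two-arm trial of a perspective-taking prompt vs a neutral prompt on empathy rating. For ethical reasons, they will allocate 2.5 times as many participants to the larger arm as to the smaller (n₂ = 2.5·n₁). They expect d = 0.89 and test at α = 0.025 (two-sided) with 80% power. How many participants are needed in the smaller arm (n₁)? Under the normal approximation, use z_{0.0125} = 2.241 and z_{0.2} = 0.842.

With allocation ratio k = n₂/n₁ = 2.5, Var(x̄₁−x̄₂) = σ²(1/n₁ + 1/(k·n₁)) = σ²·(k+1)/(k·n₁).
So n₁ = (1 + 1/k)·((z_{α/2} + z_β)/d)² = 1.400 × (3.083/0.89)².
n₁ = 1.400 × 12.00 = 16.8.
Round up: n₁ = 17, giving n₂ = ⌈2.5 × 17⌉ = ⌈42.5⌉ = 43.

n₁ = 17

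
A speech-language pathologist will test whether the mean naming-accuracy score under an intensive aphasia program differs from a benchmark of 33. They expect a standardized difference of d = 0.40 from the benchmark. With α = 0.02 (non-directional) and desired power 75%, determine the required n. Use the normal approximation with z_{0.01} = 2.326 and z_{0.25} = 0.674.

For a one-sample test: n = ((z_{α/2} + z_β) / d)².
z_{α/2} + z_β = 2.326 + 0.674 = 3.000.
n = (3.000 / 0.40)² = 7.500² = 56.25.
Round up.

n = 57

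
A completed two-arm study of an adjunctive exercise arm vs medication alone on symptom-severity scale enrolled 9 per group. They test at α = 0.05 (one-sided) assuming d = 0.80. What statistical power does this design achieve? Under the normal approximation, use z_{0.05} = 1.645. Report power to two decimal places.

power ≈ 0.52

For two equal groups, power = Φ(d·√(n/2) − z_{α}).
d·√(n/2) = 0.80 × √(9/2) = 0.80 × 2.121 = 1.697.
z_β = 1.697 − 1.645 = 0.052.
Power = Φ(0.052) = 0.521.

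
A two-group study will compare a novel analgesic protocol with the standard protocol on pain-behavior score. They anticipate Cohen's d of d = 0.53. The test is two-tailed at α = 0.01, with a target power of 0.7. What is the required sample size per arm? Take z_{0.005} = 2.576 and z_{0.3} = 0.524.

For two independent groups with equal n: n = 2·((z_{α/2} + z_β) / d)².
z_{α/2} + z_β = 2.576 + 0.524 = 3.100.
n = 2 × (3.100 / 0.53)² = 2 × 5.849² = 2 × 34.21 = 68.4.
Round up to the next whole participant.

n = 69 per group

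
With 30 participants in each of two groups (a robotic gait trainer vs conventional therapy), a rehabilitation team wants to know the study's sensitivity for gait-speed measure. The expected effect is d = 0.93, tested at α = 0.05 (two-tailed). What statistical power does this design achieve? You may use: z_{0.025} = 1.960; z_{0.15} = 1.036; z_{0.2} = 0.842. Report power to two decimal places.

power ≈ 0.95

For two equal groups, power = Φ(d·√(n/2) − z_{α/2}).
d·√(n/2) = 0.93 × √(30/2) = 0.93 × 3.873 = 3.602.
z_β = 3.602 − 1.960 = 1.642.
Power = Φ(1.642) = 0.950.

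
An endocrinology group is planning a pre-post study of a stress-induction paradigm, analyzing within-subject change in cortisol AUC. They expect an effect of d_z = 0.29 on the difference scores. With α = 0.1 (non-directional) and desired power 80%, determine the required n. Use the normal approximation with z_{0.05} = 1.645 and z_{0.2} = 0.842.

For a paired (one-sample on differences) test: n = ((z_{α/2} + z_β) / d)².
z_{α/2} + z_β = 1.645 + 0.842 = 2.487.
n = (2.487 / 0.29)² = 8.576² = 73.55.
Round up.

n = 74 pairs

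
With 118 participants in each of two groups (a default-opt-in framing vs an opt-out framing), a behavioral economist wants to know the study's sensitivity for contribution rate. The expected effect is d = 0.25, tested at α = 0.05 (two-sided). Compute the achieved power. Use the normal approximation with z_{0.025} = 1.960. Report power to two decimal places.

For two equal groups, power = Φ(d·√(n/2) − z_{α/2}).
d·√(n/2) = 0.25 × √(118/2) = 0.25 × 7.681 = 1.920.
z_β = 1.920 − 1.960 = -0.040.
Power = Φ(-0.040) = 0.484.

power ≈ 0.48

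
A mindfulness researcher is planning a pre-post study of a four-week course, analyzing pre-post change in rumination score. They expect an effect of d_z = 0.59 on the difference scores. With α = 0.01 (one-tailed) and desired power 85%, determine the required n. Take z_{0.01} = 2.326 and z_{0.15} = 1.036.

n = 33 pairs

For a paired (one-sample on differences) test: n = ((z_{α} + z_β) / d)².
z_{α} + z_β = 2.326 + 1.036 = 3.362.
n = (3.362 / 0.59)² = 5.698² = 32.47.
Round up.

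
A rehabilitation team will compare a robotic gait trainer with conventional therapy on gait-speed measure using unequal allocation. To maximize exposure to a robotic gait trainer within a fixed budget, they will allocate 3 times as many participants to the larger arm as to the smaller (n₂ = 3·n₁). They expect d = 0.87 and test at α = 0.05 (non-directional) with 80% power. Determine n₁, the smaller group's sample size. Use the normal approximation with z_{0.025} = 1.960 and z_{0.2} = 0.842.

With allocation ratio k = n₂/n₁ = 3, Var(x̄₁−x̄₂) = σ²(1/n₁ + 1/(k·n₁)) = σ²·(k+1)/(k·n₁).
So n₁ = (1 + 1/k)·((z_{α/2} + z_β)/d)² = 1.333 × (2.802/0.87)².
n₁ = 1.333 × 10.37 = 13.8.
Round up: n₁ = 14, giving n₂ = 3 × 14 = 42.

n₁ = 14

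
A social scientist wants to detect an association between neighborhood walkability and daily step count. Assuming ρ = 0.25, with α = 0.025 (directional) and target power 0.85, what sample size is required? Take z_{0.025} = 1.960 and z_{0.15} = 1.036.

Fisher's z: C = ½·ln((1+r)/(1−r)) = ½·ln(1.6667) = 0.2554.
n = ((z_{α} + z_β)/C)² + 3.
(1.960 + 1.036) / 0.2554 = 2.996 / 0.2554 = 11.731.
n = 11.731² + 3 = 137.61 + 3 = 140.6.
Round up.

n = 141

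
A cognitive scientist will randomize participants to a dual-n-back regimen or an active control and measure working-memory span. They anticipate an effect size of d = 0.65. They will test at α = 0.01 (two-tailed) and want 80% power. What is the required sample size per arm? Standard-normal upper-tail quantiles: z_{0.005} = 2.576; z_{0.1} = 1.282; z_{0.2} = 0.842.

n = 56 per group

For two independent groups with equal n: n = 2·((z_{α/2} + z_β) / d)².
z_{α/2} + z_β = 2.576 + 0.842 = 3.418.
n = 2 × (3.418 / 0.65)² = 2 × 5.258² = 2 × 27.65 = 55.3.
Round up to the next whole participant.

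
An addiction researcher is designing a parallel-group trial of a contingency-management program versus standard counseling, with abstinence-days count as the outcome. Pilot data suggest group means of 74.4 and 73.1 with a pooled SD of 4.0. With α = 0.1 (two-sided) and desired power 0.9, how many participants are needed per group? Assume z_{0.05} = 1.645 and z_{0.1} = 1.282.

Cohen's d = |M₁ − M₂| / SD_pooled = |74.4 − 73.1| / 4.0 = 1.3 / 4.0 = 0.325.
For two independent groups with equal n: n = 2·((z_{α/2} + z_β) / d)².
z_{α/2} + z_β = 1.645 + 1.282 = 2.927.
n = 2 × (2.927 / 0.325)² = 2 × 9.006² = 2 × 81.11 = 162.2.
Round up to the next whole participant.

n = 163 per group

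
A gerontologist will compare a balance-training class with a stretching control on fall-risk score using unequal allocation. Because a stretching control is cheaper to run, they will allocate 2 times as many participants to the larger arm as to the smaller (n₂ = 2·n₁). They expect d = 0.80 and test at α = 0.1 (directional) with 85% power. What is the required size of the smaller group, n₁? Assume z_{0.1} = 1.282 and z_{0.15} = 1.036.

n₁ = 13

With allocation ratio k = n₂/n₁ = 2, Var(x̄₁−x̄₂) = σ²(1/n₁ + 1/(k·n₁)) = σ²·(k+1)/(k·n₁).
So n₁ = (1 + 1/k)·((z_{α} + z_β)/d)² = 1.500 × (2.318/0.80)².
n₁ = 1.500 × 8.40 = 12.6.
Round up: n₁ = 13, giving n₂ = 2 × 13 = 26.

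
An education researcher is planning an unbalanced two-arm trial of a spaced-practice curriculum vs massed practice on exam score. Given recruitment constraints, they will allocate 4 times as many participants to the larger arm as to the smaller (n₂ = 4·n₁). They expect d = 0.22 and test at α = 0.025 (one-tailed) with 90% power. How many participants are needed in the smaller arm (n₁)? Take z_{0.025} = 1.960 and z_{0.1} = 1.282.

n₁ = 272

With allocation ratio k = n₂/n₁ = 4, Var(x̄₁−x̄₂) = σ²(1/n₁ + 1/(k·n₁)) = σ²·(k+1)/(k·n₁).
So n₁ = (1 + 1/k)·((z_{α} + z_β)/d)² = 1.250 × (3.242/0.22)².
n₁ = 1.250 × 217.16 = 271.5.
Round up: n₁ = 272, giving n₂ = 4 × 272 = 1088.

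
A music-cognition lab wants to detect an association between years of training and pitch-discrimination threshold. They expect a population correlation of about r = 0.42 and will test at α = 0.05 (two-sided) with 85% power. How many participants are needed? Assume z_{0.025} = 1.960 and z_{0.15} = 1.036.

Fisher's z: C = ½·ln((1+r)/(1−r)) = ½·ln(2.4483) = 0.4477.
n = ((z_{α/2} + z_β)/C)² + 3.
(1.960 + 1.036) / 0.4477 = 2.996 / 0.4477 = 6.692.
n = 6.692² + 3 = 44.78 + 3 = 47.8.
Round up.

n = 48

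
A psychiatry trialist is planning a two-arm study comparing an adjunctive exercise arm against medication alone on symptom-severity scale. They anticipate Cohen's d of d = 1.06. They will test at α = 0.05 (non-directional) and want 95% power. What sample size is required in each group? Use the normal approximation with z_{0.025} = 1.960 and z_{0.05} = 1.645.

n = 24 per group

For two independent groups with equal n: n = 2·((z_{α/2} + z_β) / d)².
z_{α/2} + z_β = 1.960 + 1.645 = 3.605.
n = 2 × (3.605 / 1.06)² = 2 × 3.401² = 2 × 11.57 = 23.1.
Round up to the next whole participant.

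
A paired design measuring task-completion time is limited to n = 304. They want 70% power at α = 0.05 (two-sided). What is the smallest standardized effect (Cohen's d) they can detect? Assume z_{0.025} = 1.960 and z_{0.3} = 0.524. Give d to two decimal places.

d_min ≈ 0.14

For a single sample (or paired design) of n = 304: d_min = (z_{α/2} + z_β)/√n.
z-sum = 1.960 + 0.524 = 2.484.
d_min = 2.484 / √304 = 2.484 / 17.436 = 0.142.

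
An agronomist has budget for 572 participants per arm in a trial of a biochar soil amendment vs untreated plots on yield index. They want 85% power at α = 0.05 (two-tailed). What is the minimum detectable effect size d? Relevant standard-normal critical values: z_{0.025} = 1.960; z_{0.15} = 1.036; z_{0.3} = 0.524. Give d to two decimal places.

d_min ≈ 0.18

For two independent groups of n = 572 each: d_min = (z_{α/2} + z_β)·√(2/n).
z-sum = 1.960 + 1.036 = 2.996.
d_min = 2.996 × √(2/572) = 2.996 × 0.0591 = 0.177.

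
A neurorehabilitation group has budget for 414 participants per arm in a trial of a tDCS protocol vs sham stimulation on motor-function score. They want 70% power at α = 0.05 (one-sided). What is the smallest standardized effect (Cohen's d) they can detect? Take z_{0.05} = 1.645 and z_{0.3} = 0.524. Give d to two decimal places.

d_min ≈ 0.15

For two independent groups of n = 414 each: d_min = (z_{α} + z_β)·√(2/n).
z-sum = 1.645 + 0.524 = 2.169.
d_min = 2.169 × √(2/414) = 2.169 × 0.0695 = 0.151.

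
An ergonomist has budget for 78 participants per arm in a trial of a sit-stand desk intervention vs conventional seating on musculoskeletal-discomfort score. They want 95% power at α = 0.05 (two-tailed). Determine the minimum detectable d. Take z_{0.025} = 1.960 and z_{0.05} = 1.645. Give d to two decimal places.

For two independent groups of n = 78 each: d_min = (z_{α/2} + z_β)·√(2/n).
z-sum = 1.960 + 1.645 = 3.605.
d_min = 3.605 × √(2/78) = 3.605 × 0.1601 = 0.577.

d_min ≈ 0.58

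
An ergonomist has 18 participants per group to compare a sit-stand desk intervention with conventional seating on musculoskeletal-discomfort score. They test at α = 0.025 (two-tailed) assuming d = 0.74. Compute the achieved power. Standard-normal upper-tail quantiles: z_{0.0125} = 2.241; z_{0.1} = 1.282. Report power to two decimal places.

power ≈ 0.49

For two equal groups, power = Φ(d·√(n/2) − z_{α/2}).
d·√(n/2) = 0.74 × √(18/2) = 0.74 × 3.000 = 2.220.
z_β = 2.220 − 2.241 = -0.021.
Power = Φ(-0.021) = 0.492.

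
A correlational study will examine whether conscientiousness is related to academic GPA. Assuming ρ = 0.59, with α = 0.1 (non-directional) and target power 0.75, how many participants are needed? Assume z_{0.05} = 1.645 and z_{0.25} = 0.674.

Fisher's z: C = ½·ln((1+r)/(1−r)) = ½·ln(3.8780) = 0.6777.
n = ((z_{α/2} + z_β)/C)² + 3.
(1.645 + 0.674) / 0.6777 = 2.319 / 0.6777 = 3.422.
n = 3.422² + 3 = 11.71 + 3 = 14.7.
Round up.

n = 15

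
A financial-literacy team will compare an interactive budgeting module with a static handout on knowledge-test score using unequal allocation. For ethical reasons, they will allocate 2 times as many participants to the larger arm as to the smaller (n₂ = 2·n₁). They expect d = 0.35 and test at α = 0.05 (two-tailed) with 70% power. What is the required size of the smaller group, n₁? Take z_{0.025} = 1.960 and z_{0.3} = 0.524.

n₁ = 76

With allocation ratio k = n₂/n₁ = 2, Var(x̄₁−x̄₂) = σ²(1/n₁ + 1/(k·n₁)) = σ²·(k+1)/(k·n₁).
So n₁ = (1 + 1/k)·((z_{α/2} + z_β)/d)² = 1.500 × (2.484/0.35)².
n₁ = 1.500 × 50.37 = 75.6.
Round up: n₁ = 76, giving n₂ = 2 × 76 = 152.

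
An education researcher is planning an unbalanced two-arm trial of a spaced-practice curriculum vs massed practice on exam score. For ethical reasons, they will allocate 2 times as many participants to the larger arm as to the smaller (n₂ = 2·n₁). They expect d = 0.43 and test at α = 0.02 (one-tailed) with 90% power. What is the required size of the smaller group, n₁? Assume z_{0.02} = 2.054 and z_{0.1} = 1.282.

n₁ = 91

With allocation ratio k = n₂/n₁ = 2, Var(x̄₁−x̄₂) = σ²(1/n₁ + 1/(k·n₁)) = σ²·(k+1)/(k·n₁).
So n₁ = (1 + 1/k)·((z_{α} + z_β)/d)² = 1.500 × (3.336/0.43)².
n₁ = 1.500 × 60.19 = 90.3.
Round up: n₁ = 91, giving n₂ = 2 × 91 = 182.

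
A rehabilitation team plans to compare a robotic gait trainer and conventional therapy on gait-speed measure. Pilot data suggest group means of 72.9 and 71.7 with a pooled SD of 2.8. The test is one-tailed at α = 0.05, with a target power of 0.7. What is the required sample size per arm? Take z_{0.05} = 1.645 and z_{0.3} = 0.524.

Cohen's d = |M₁ − M₂| / SD_pooled = |72.9 − 71.7| / 2.8 = 1.2 / 2.8 = 0.429.
For two independent groups with equal n: n = 2·((z_{α} + z_β) / d)².
z_{α} + z_β = 1.645 + 0.524 = 2.169.
n = 2 × (2.169 / 0.429)² = 2 × 5.056² = 2 × 25.56 = 51.1.
Round up to the next whole participant.

n = 52 per group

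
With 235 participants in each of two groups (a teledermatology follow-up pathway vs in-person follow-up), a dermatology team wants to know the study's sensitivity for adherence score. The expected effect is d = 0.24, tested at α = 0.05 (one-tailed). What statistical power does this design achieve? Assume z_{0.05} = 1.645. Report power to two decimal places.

For two equal groups, power = Φ(d·√(n/2) − z_{α}).
d·√(n/2) = 0.24 × √(235/2) = 0.24 × 10.840 = 2.602.
z_β = 2.602 − 1.645 = 0.957.
Power = Φ(0.957) = 0.831.

power ≈ 0.83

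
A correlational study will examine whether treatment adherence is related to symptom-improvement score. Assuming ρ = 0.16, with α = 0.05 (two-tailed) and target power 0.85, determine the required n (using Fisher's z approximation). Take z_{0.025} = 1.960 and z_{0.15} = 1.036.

Fisher's z: C = ½·ln((1+r)/(1−r)) = ½·ln(1.3810) = 0.1614.
n = ((z_{α/2} + z_β)/C)² + 3.
(1.960 + 1.036) / 0.1614 = 2.996 / 0.1614 = 18.563.
n = 18.563² + 3 = 344.57 + 3 = 347.6.
Round up.

n = 348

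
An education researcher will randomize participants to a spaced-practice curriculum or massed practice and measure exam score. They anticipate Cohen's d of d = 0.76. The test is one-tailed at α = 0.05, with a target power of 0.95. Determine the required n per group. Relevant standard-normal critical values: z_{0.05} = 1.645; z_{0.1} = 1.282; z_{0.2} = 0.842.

For two independent groups with equal n: n = 2·((z_{α} + z_β) / d)².
z_{α} + z_β = 1.645 + 1.645 = 3.290.
n = 2 × (3.290 / 0.76)² = 2 × 4.329² = 2 × 18.74 = 37.5.
Round up to the next whole participant.

n = 38 per group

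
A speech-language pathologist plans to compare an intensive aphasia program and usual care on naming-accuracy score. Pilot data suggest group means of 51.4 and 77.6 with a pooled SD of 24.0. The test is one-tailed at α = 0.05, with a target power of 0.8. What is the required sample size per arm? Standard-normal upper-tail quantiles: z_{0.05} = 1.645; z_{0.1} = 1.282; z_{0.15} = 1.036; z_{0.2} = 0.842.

Cohen's d = |M₁ − M₂| / SD_pooled = |51.4 − 77.6| / 24.0 = 26.2 / 24.0 = 1.092.
For two independent groups with equal n: n = 2·((z_{α} + z_β) / d)².
z_{α} + z_β = 1.645 + 0.842 = 2.487.
n = 2 × (2.487 / 1.092)² = 2 × 2.277² = 2 × 5.19 = 10.4.
Round up to the next whole participant.

n = 11 per group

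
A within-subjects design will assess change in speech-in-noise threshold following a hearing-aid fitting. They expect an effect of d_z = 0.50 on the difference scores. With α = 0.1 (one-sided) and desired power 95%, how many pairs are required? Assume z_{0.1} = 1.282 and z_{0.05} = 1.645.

For a paired (one-sample on differences) test: n = ((z_{α} + z_β) / d)².
z_{α} + z_β = 1.282 + 1.645 = 2.927.
n = (2.927 / 0.50)² = 5.854² = 34.27.
Round up.

n = 35 pairs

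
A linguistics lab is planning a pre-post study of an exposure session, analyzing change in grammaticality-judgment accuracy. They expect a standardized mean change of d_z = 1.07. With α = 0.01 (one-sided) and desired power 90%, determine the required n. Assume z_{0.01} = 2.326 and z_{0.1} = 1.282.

For a paired (one-sample on differences) test: n = ((z_{α} + z_β) / d)².
z_{α} + z_β = 2.326 + 1.282 = 3.608.
n = (3.608 / 1.07)² = 3.372² = 11.37.
Round up.

n = 12 pairs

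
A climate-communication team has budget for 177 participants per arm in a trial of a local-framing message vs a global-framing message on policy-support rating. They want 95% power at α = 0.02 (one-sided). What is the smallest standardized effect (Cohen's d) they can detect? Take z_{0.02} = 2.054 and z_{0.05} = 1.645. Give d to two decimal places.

For two independent groups of n = 177 each: d_min = (z_{α} + z_β)·√(2/n).
z-sum = 2.054 + 1.645 = 3.699.
d_min = 3.699 × √(2/177) = 3.699 × 0.1063 = 0.393.

d_min ≈ 0.39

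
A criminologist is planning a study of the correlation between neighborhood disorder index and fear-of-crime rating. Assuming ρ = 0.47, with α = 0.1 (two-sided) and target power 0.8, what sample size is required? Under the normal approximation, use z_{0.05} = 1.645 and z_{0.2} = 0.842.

n = 27

Fisher's z: C = ½·ln((1+r)/(1−r)) = ½·ln(2.7736) = 0.5101.
n = ((z_{α/2} + z_β)/C)² + 3.
(1.645 + 0.842) / 0.5101 = 2.487 / 0.5101 = 4.876.
n = 4.876² + 3 = 23.77 + 3 = 26.8.
Round up.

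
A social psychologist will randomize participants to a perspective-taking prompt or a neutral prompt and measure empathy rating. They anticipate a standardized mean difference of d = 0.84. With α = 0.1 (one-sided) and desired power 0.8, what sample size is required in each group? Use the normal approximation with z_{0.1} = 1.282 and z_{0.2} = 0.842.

For two independent groups with equal n: n = 2·((z_{α} + z_β) / d)².
z_{α} + z_β = 1.282 + 0.842 = 2.124.
n = 2 × (2.124 / 0.84)² = 2 × 2.529² = 2 × 6.39 = 12.8.
Round up to the next whole participant.

n = 13 per group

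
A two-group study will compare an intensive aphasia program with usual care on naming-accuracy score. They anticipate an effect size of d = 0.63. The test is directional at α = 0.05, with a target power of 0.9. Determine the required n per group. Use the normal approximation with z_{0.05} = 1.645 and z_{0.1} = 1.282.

n = 44 per group

For two independent groups with equal n: n = 2·((z_{α} + z_β) / d)².
z_{α} + z_β = 1.645 + 1.282 = 2.927.
n = 2 × (2.927 / 0.63)² = 2 × 4.646² = 2 × 21.59 = 43.2.
Round up to the next whole participant.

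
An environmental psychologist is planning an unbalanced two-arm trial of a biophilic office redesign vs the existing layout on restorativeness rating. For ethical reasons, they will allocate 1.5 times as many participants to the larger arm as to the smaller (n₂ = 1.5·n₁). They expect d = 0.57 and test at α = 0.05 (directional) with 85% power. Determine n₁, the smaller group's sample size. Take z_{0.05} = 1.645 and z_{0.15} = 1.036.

n₁ = 37

With allocation ratio k = n₂/n₁ = 1.5, Var(x̄₁−x̄₂) = σ²(1/n₁ + 1/(k·n₁)) = σ²·(k+1)/(k·n₁).
So n₁ = (1 + 1/k)·((z_{α} + z_β)/d)² = 1.667 × (2.681/0.57)².
n₁ = 1.667 × 22.12 = 36.9.
Round up: n₁ = 37, giving n₂ = ⌈1.5 × 37⌉ = ⌈55.5⌉ = 56.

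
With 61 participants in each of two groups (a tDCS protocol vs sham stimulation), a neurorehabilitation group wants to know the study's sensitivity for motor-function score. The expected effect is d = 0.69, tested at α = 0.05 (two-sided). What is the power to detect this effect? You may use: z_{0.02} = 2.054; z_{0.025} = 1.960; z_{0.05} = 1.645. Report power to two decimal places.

For two equal groups, power = Φ(d·√(n/2) − z_{α/2}).
d·√(n/2) = 0.69 × √(61/2) = 0.69 × 5.523 = 3.811.
z_β = 3.811 − 1.960 = 1.851.
Power = Φ(1.851) = 0.968.

power ≈ 0.97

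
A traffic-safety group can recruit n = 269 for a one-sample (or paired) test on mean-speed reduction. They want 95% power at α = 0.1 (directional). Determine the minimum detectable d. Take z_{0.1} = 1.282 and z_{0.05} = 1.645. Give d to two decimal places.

d_min ≈ 0.18

For a single sample (or paired design) of n = 269: d_min = (z_{α} + z_β)/√n.
z-sum = 1.282 + 1.645 = 2.927.
d_min = 2.927 / √269 = 2.927 / 16.401 = 0.178.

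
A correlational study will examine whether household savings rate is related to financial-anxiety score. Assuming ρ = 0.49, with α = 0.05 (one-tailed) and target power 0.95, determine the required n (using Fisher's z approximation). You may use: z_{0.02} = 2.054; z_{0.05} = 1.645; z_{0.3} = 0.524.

n = 41

Fisher's z: C = ½·ln((1+r)/(1−r)) = ½·ln(2.9216) = 0.5361.
n = ((z_{α} + z_β)/C)² + 3.
(1.645 + 1.645) / 0.5361 = 3.290 / 0.5361 = 6.137.
n = 6.137² + 3 = 37.66 + 3 = 40.7.
Round up.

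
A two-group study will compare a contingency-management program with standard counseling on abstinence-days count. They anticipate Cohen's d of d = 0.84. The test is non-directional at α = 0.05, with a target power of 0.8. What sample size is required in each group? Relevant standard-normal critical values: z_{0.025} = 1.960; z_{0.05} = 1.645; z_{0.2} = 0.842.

For two independent groups with equal n: n = 2·((z_{α/2} + z_β) / d)².
z_{α/2} + z_β = 1.960 + 0.842 = 2.802.
n = 2 × (2.802 / 0.84)² = 2 × 3.336² = 2 × 11.13 = 22.3.
Round up to the next whole participant.

n = 23 per group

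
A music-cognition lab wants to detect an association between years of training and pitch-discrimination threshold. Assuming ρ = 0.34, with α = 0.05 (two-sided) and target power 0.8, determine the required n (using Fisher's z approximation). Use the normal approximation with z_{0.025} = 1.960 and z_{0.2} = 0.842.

Fisher's z: C = ½·ln((1+r)/(1−r)) = ½·ln(2.0303) = 0.3541.
n = ((z_{α/2} + z_β)/C)² + 3.
(1.960 + 0.842) / 0.3541 = 2.802 / 0.3541 = 7.913.
n = 7.913² + 3 = 62.62 + 3 = 65.6.
Round up.

n = 66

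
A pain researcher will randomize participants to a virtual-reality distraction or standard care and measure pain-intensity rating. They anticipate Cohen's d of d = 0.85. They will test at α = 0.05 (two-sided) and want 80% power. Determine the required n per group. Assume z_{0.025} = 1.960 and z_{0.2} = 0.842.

For two independent groups with equal n: n = 2·((z_{α/2} + z_β) / d)².
z_{α/2} + z_β = 1.960 + 0.842 = 2.802.
n = 2 × (2.802 / 0.85)² = 2 × 3.296² = 2 × 10.87 = 21.7.
Round up to the next whole participant.

n = 22 per group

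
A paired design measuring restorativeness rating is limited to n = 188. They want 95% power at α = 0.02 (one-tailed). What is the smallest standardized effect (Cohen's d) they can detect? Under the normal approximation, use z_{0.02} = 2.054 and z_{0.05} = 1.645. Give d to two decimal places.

d_min ≈ 0.27

For a single sample (or paired design) of n = 188: d_min = (z_{α} + z_β)/√n.
z-sum = 2.054 + 1.645 = 3.699.
d_min = 3.699 / √188 = 3.699 / 13.711 = 0.270.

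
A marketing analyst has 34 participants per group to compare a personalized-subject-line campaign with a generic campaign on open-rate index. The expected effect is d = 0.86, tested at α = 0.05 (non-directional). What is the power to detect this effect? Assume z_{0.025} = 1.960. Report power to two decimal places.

For two equal groups, power = Φ(d·√(n/2) − z_{α/2}).
d·√(n/2) = 0.86 × √(34/2) = 0.86 × 4.123 = 3.546.
z_β = 3.546 − 1.960 = 1.586.
Power = Φ(1.586) = 0.944.

power ≈ 0.94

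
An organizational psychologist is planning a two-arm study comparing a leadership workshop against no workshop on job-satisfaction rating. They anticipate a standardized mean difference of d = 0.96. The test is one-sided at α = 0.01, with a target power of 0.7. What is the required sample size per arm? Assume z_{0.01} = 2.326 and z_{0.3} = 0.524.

n = 18 per group

For two independent groups with equal n: n = 2·((z_{α} + z_β) / d)².
z_{α} + z_β = 2.326 + 0.524 = 2.850.
n = 2 × (2.850 / 0.96)² = 2 × 2.969² = 2 × 8.81 = 17.6.
Round up to the next whole participant.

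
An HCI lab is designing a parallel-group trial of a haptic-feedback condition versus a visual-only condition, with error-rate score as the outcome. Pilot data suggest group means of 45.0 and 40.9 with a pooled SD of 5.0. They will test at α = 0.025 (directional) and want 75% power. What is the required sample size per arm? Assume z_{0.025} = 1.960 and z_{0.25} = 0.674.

n = 21 per group

Cohen's d = |M₁ − M₂| / SD_pooled = |45.0 − 40.9| / 5.0 = 4.1 / 5.0 = 0.820.
For two independent groups with equal n: n = 2·((z_{α} + z_β) / d)².
z_{α} + z_β = 1.960 + 0.674 = 2.634.
n = 2 × (2.634 / 0.820)² = 2 × 3.212² = 2 × 10.32 = 20.6.
Round up to the next whole participant.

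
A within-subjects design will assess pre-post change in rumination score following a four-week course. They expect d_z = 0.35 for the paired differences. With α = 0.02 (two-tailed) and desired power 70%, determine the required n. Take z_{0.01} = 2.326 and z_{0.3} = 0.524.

n = 67 pairs

For a paired (one-sample on differences) test: n = ((z_{α/2} + z_β) / d)².
z_{α/2} + z_β = 2.326 + 0.524 = 2.850.
n = (2.850 / 0.35)² = 8.143² = 66.31.
Round up.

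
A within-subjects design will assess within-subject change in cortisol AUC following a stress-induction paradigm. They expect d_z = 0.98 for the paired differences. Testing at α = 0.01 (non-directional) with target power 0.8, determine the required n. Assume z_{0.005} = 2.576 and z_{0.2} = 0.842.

n = 13 pairs

For a paired (one-sample on differences) test: n = ((z_{α/2} + z_β) / d)².
z_{α/2} + z_β = 2.576 + 0.842 = 3.418.
n = (3.418 / 0.98)² = 3.488² = 12.16.
Round up.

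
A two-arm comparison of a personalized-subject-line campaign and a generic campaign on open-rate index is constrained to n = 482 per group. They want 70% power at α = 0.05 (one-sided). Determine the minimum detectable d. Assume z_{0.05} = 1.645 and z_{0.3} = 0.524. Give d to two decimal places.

For two independent groups of n = 482 each: d_min = (z_{α} + z_β)·√(2/n).
z-sum = 1.645 + 0.524 = 2.169.
d_min = 2.169 × √(2/482) = 2.169 × 0.0644 = 0.140.

d_min ≈ 0.14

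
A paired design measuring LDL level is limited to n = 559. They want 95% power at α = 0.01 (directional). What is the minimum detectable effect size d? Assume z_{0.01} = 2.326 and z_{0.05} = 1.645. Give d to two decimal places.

For a single sample (or paired design) of n = 559: d_min = (z_{α} + z_β)/√n.
z-sum = 2.326 + 1.645 = 3.971.
d_min = 3.971 / √559 = 3.971 / 23.643 = 0.168.

d_min ≈ 0.17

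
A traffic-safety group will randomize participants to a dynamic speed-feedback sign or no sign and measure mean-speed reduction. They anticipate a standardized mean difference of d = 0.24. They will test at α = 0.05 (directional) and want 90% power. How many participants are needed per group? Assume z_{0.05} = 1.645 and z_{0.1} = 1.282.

n = 298 per group

For two independent groups with equal n: n = 2·((z_{α} + z_β) / d)².
z_{α} + z_β = 1.645 + 1.282 = 2.927.
n = 2 × (2.927 / 0.24)² = 2 × 12.196² = 2 × 148.74 = 297.5.
Round up to the next whole participant.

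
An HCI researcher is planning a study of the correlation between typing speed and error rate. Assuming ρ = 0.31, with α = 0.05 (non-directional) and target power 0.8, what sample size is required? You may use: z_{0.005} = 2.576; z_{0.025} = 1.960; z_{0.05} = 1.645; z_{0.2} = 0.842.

n = 80

Fisher's z: C = ½·ln((1+r)/(1−r)) = ½·ln(1.8986) = 0.3205.
n = ((z_{α/2} + z_β)/C)² + 3.
(1.960 + 0.842) / 0.3205 = 2.802 / 0.3205 = 8.743.
n = 8.743² + 3 = 76.43 + 3 = 79.4.
Round up.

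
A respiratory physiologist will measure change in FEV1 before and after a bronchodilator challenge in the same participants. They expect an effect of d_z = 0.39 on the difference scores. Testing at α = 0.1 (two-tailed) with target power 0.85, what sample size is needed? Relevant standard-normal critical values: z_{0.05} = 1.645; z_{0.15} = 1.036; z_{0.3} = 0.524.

For a paired (one-sample on differences) test: n = ((z_{α/2} + z_β) / d)².
z_{α/2} + z_β = 1.645 + 1.036 = 2.681.
n = (2.681 / 0.39)² = 6.874² = 47.26.
Round up.

n = 48 pairs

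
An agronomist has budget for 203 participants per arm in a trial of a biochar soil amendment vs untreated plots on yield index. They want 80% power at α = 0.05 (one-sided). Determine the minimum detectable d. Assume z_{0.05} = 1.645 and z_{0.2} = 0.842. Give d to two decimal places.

d_min ≈ 0.25

For two independent groups of n = 203 each: d_min = (z_{α} + z_β)·√(2/n).
z-sum = 1.645 + 0.842 = 2.487.
d_min = 2.487 × √(2/203) = 2.487 × 0.0993 = 0.247.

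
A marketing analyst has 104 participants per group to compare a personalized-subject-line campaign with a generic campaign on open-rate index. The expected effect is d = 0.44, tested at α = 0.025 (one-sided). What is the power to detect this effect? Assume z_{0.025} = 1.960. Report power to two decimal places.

power ≈ 0.89

For two equal groups, power = Φ(d·√(n/2) − z_{α}).
d·√(n/2) = 0.44 × √(104/2) = 0.44 × 7.211 = 3.173.
z_β = 3.173 − 1.960 = 1.213.
Power = Φ(1.213) = 0.887.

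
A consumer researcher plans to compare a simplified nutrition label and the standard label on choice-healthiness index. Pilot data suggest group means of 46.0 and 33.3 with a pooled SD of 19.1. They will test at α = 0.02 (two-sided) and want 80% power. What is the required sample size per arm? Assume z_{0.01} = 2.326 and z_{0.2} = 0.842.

Cohen's d = |M₁ − M₂| / SD_pooled = |46.0 − 33.3| / 19.1 = 12.7 / 19.1 = 0.665.
For two independent groups with equal n: n = 2·((z_{α/2} + z_β) / d)².
z_{α/2} + z_β = 2.326 + 0.842 = 3.168.
n = 2 × (3.168 / 0.665)² = 2 × 4.764² = 2 × 22.69 = 45.4.
Round up to the next whole participant.

n = 46 per group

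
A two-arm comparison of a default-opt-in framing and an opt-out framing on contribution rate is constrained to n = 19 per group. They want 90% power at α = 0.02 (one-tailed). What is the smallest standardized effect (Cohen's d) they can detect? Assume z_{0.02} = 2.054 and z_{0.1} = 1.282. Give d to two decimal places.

For two independent groups of n = 19 each: d_min = (z_{α} + z_β)·√(2/n).
z-sum = 2.054 + 1.282 = 3.336.
d_min = 3.336 × √(2/19) = 3.336 × 0.3244 = 1.082.

d_min ≈ 1.08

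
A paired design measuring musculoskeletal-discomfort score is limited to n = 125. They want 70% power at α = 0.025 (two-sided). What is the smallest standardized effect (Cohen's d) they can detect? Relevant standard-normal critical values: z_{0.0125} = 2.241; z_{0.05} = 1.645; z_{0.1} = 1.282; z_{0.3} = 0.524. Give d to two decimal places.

d_min ≈ 0.25

For a single sample (or paired design) of n = 125: d_min = (z_{α/2} + z_β)/√n.
z-sum = 2.241 + 0.524 = 2.765.
d_min = 2.765 / √125 = 2.765 / 11.180 = 0.247.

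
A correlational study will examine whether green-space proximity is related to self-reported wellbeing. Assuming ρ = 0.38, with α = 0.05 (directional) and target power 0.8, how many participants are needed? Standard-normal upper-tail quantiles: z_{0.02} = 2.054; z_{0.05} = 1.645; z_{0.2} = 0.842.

n = 42

Fisher's z: C = ½·ln((1+r)/(1−r)) = ½·ln(2.2258) = 0.4001.
n = ((z_{α} + z_β)/C)² + 3.
(1.645 + 0.842) / 0.4001 = 2.487 / 0.4001 = 6.216.
n = 6.216² + 3 = 38.64 + 3 = 41.6.
Round up.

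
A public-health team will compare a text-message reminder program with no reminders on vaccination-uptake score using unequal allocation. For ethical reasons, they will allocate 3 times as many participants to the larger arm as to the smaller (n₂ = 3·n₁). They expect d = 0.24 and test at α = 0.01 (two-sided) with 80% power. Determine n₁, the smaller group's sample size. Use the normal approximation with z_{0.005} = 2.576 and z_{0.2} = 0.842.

With allocation ratio k = n₂/n₁ = 3, Var(x̄₁−x̄₂) = σ²(1/n₁ + 1/(k·n₁)) = σ²·(k+1)/(k·n₁).
So n₁ = (1 + 1/k)·((z_{α/2} + z_β)/d)² = 1.333 × (3.418/0.24)².
n₁ = 1.333 × 202.83 = 270.4.
Round up: n₁ = 271, giving n₂ = 3 × 271 = 813.

n₁ = 271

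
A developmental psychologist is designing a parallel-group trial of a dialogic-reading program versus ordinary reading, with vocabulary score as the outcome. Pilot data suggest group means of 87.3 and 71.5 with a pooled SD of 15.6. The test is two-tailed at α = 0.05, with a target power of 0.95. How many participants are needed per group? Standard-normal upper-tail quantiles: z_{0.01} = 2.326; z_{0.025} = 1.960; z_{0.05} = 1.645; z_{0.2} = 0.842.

n = 26 per group

Cohen's d = |M₁ − M₂| / SD_pooled = |87.3 − 71.5| / 15.6 = 15.8 / 15.6 = 1.013.
For two independent groups with equal n: n = 2·((z_{α/2} + z_β) / d)².
z_{α/2} + z_β = 1.960 + 1.645 = 3.605.
n = 2 × (3.605 / 1.013)² = 2 × 3.559² = 2 × 12.66 = 25.3.
Round up to the next whole participant.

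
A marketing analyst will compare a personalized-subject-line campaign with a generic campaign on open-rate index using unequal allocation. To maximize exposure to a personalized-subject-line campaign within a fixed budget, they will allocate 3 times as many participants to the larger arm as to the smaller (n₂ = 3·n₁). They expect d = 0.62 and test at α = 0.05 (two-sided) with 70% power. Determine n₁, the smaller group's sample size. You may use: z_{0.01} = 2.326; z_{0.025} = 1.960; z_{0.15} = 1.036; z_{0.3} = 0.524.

n₁ = 22

With allocation ratio k = n₂/n₁ = 3, Var(x̄₁−x̄₂) = σ²(1/n₁ + 1/(k·n₁)) = σ²·(k+1)/(k·n₁).
So n₁ = (1 + 1/k)·((z_{α/2} + z_β)/d)² = 1.333 × (2.484/0.62)².
n₁ = 1.333 × 16.05 = 21.4.
Round up: n₁ = 22, giving n₂ = 3 × 22 = 66.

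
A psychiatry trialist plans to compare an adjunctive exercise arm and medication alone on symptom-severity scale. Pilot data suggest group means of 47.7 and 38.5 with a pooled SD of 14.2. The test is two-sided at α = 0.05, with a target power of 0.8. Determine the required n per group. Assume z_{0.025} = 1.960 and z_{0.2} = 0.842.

Cohen's d = |M₁ − M₂| / SD_pooled = |47.7 − 38.5| / 14.2 = 9.2 / 14.2 = 0.648.
For two independent groups with equal n: n = 2·((z_{α/2} + z_β) / d)².
z_{α/2} + z_β = 1.960 + 0.842 = 2.802.
n = 2 × (2.802 / 0.648)² = 2 × 4.324² = 2 × 18.70 = 37.4.
Round up to the next whole participant.

n = 38 per group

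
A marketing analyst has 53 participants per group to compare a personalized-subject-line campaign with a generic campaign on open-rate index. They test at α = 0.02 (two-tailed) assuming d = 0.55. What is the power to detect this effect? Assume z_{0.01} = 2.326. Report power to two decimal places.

power ≈ 0.69

For two equal groups, power = Φ(d·√(n/2) − z_{α/2}).
d·√(n/2) = 0.55 × √(53/2) = 0.55 × 5.148 = 2.831.
z_β = 2.831 − 2.326 = 0.505.
Power = Φ(0.505) = 0.693.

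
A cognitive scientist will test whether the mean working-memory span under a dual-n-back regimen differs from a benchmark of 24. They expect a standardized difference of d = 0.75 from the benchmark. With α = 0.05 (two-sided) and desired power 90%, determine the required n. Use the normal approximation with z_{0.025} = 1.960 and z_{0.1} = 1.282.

n = 19

For a one-sample test: n = ((z_{α/2} + z_β) / d)².
z_{α/2} + z_β = 1.960 + 1.282 = 3.242.
n = (3.242 / 0.75)² = 4.323² = 18.69.
Round up.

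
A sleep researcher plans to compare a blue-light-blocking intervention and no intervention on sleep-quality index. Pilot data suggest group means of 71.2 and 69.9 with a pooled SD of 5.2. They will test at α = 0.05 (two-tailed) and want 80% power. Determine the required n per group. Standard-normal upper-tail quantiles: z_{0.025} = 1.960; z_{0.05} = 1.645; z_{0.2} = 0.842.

Cohen's d = |M₁ − M₂| / SD_pooled = |71.2 − 69.9| / 5.2 = 1.3 / 5.2 = 0.250.
For two independent groups with equal n: n = 2·((z_{α/2} + z_β) / d)².
z_{α/2} + z_β = 1.960 + 0.842 = 2.802.
n = 2 × (2.802 / 0.250)² = 2 × 11.208² = 2 × 125.62 = 251.2.
Round up to the next whole participant.

n = 252 per group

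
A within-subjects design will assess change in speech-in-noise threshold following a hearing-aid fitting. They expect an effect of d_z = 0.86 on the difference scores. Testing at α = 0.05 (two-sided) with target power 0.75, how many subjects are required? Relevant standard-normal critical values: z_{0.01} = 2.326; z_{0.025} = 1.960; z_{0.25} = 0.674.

For a paired (one-sample on differences) test: n = ((z_{α/2} + z_β) / d)².
z_{α/2} + z_β = 1.960 + 0.674 = 2.634.
n = (2.634 / 0.86)² = 3.063² = 9.38.
Round up.

n = 10 pairs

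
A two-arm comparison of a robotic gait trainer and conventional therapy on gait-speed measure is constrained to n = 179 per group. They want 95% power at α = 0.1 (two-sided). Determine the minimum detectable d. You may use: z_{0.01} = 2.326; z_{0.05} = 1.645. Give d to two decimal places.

For two independent groups of n = 179 each: d_min = (z_{α/2} + z_β)·√(2/n).
z-sum = 1.645 + 1.645 = 3.290.
d_min = 3.290 × √(2/179) = 3.290 × 0.1057 = 0.348.

d_min ≈ 0.35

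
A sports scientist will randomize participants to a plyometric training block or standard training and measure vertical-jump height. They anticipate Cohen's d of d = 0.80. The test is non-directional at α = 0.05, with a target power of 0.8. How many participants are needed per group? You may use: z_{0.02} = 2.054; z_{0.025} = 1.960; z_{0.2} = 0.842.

n = 25 per group

For two independent groups with equal n: n = 2·((z_{α/2} + z_β) / d)².
z_{α/2} + z_β = 1.960 + 0.842 = 2.802.
n = 2 × (2.802 / 0.80)² = 2 × 3.502² = 2 × 12.27 = 24.5.
Round up to the next whole participant.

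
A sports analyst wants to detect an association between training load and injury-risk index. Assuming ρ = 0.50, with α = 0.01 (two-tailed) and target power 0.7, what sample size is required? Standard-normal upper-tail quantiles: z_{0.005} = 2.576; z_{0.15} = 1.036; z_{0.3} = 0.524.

Fisher's z: C = ½·ln((1+r)/(1−r)) = ½·ln(3.0000) = 0.5493.
n = ((z_{α/2} + z_β)/C)² + 3.
(2.576 + 0.524) / 0.5493 = 3.100 / 0.5493 = 5.644.
n = 5.644² + 3 = 31.85 + 3 = 34.8.
Round up.

n = 35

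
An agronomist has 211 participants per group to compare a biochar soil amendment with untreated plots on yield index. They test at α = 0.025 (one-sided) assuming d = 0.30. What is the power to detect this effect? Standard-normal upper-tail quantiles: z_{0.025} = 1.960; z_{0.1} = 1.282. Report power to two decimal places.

power ≈ 0.87

For two equal groups, power = Φ(d·√(n/2) − z_{α}).
d·√(n/2) = 0.30 × √(211/2) = 0.30 × 10.271 = 3.081.
z_β = 3.081 − 1.960 = 1.121.
Power = Φ(1.121) = 0.869.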